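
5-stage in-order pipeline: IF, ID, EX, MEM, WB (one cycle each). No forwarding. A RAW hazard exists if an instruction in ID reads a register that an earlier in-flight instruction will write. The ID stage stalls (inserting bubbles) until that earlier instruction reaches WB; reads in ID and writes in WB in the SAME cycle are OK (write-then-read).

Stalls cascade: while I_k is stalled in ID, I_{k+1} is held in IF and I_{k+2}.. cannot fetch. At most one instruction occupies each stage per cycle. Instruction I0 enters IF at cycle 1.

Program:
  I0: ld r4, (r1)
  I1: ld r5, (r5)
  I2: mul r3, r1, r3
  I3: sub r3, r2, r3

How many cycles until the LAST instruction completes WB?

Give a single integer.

I0 ld r4 <- r1: IF@1 ID@2 stall=0 (-) EX@3 MEM@4 WB@5
I1 ld r5 <- r5: IF@2 ID@3 stall=0 (-) EX@4 MEM@5 WB@6
I2 mul r3 <- r1,r3: IF@3 ID@4 stall=0 (-) EX@5 MEM@6 WB@7
I3 sub r3 <- r2,r3: IF@4 ID@5 stall=2 (RAW on I2.r3 (WB@7)) EX@8 MEM@9 WB@10

Answer: 10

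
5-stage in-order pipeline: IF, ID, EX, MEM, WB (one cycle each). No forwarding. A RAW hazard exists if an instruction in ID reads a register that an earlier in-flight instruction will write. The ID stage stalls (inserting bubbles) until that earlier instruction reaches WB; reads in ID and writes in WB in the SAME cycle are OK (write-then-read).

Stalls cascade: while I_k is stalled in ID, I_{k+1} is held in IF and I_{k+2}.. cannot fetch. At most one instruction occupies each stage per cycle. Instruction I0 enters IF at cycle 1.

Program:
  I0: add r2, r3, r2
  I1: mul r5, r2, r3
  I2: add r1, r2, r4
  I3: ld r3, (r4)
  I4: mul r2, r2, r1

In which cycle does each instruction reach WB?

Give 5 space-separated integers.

I0 add r2 <- r3,r2: IF@1 ID@2 stall=0 (-) EX@3 MEM@4 WB@5
I1 mul r5 <- r2,r3: IF@2 ID@3 stall=2 (RAW on I0.r2 (WB@5)) EX@6 MEM@7 WB@8
I2 add r1 <- r2,r4: IF@3 ID@6 stall=0 (-) EX@7 MEM@8 WB@9
I3 ld r3 <- r4: IF@6 ID@7 stall=0 (-) EX@8 MEM@9 WB@10
I4 mul r2 <- r2,r1: IF@7 ID@8 stall=1 (RAW on I2.r1 (WB@9)) EX@10 MEM@11 WB@12

Answer: 5 8 9 10 12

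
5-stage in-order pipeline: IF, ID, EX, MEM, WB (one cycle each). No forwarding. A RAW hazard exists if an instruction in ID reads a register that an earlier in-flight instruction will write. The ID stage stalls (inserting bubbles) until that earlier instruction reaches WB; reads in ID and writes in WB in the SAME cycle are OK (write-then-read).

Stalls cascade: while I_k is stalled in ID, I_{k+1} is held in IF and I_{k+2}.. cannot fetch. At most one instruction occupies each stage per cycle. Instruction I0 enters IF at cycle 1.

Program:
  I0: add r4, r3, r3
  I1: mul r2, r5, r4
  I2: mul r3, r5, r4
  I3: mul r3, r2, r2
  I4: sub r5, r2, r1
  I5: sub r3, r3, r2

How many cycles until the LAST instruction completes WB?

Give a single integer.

Answer: 14

Derivation:
I0 add r4 <- r3,r3: IF@1 ID@2 stall=0 (-) EX@3 MEM@4 WB@5
I1 mul r2 <- r5,r4: IF@2 ID@3 stall=2 (RAW on I0.r4 (WB@5)) EX@6 MEM@7 WB@8
I2 mul r3 <- r5,r4: IF@3 ID@6 stall=0 (-) EX@7 MEM@8 WB@9
I3 mul r3 <- r2,r2: IF@6 ID@7 stall=1 (RAW on I1.r2 (WB@8)) EX@9 MEM@10 WB@11
I4 sub r5 <- r2,r1: IF@7 ID@9 stall=0 (-) EX@10 MEM@11 WB@12
I5 sub r3 <- r3,r2: IF@9 ID@10 stall=1 (RAW on I3.r3 (WB@11)) EX@12 MEM@13 WB@14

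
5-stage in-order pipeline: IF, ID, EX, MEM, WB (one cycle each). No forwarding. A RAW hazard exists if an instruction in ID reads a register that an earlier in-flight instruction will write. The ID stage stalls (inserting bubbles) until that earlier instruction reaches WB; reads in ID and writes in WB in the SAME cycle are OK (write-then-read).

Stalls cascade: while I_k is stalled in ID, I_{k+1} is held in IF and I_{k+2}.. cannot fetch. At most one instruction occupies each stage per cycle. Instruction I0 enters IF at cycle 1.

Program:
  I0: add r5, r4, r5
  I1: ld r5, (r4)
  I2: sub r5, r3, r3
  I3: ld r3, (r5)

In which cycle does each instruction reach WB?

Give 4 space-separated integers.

I0 add r5 <- r4,r5: IF@1 ID@2 stall=0 (-) EX@3 MEM@4 WB@5
I1 ld r5 <- r4: IF@2 ID@3 stall=0 (-) EX@4 MEM@5 WB@6
I2 sub r5 <- r3,r3: IF@3 ID@4 stall=0 (-) EX@5 MEM@6 WB@7
I3 ld r3 <- r5: IF@4 ID@5 stall=2 (RAW on I2.r5 (WB@7)) EX@8 MEM@9 WB@10

Answer: 5 6 7 10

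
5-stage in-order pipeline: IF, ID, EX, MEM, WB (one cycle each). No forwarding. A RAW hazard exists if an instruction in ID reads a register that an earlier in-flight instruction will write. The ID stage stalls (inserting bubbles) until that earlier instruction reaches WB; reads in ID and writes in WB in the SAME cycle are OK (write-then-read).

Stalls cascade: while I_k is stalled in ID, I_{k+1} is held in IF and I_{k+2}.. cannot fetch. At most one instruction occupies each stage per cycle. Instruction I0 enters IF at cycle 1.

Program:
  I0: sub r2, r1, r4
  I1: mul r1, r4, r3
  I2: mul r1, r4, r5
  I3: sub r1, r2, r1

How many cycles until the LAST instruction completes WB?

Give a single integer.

Answer: 10

Derivation:
I0 sub r2 <- r1,r4: IF@1 ID@2 stall=0 (-) EX@3 MEM@4 WB@5
I1 mul r1 <- r4,r3: IF@2 ID@3 stall=0 (-) EX@4 MEM@5 WB@6
I2 mul r1 <- r4,r5: IF@3 ID@4 stall=0 (-) EX@5 MEM@6 WB@7
I3 sub r1 <- r2,r1: IF@4 ID@5 stall=2 (RAW on I2.r1 (WB@7)) EX@8 MEM@9 WB@10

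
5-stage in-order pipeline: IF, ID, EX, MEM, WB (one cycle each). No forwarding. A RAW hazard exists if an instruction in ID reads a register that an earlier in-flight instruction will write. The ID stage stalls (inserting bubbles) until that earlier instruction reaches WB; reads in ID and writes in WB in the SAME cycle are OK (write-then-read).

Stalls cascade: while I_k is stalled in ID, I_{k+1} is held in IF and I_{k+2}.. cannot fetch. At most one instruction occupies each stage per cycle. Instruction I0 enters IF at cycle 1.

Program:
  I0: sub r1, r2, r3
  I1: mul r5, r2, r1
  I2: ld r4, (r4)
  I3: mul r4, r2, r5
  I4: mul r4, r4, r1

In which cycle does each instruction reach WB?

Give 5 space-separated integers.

Answer: 5 8 9 11 14

Derivation:
I0 sub r1 <- r2,r3: IF@1 ID@2 stall=0 (-) EX@3 MEM@4 WB@5
I1 mul r5 <- r2,r1: IF@2 ID@3 stall=2 (RAW on I0.r1 (WB@5)) EX@6 MEM@7 WB@8
I2 ld r4 <- r4: IF@3 ID@6 stall=0 (-) EX@7 MEM@8 WB@9
I3 mul r4 <- r2,r5: IF@6 ID@7 stall=1 (RAW on I1.r5 (WB@8)) EX@9 MEM@10 WB@11
I4 mul r4 <- r4,r1: IF@7 ID@9 stall=2 (RAW on I3.r4 (WB@11)) EX@12 MEM@13 WB@14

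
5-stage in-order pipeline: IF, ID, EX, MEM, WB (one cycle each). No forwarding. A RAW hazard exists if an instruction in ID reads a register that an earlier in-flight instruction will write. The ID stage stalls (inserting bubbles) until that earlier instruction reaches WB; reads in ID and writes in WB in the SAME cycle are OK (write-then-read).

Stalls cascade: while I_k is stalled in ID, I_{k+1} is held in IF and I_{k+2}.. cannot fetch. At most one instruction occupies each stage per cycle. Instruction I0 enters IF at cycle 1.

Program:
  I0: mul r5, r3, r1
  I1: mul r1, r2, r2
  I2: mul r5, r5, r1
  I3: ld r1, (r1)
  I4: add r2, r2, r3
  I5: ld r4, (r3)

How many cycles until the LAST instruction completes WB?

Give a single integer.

I0 mul r5 <- r3,r1: IF@1 ID@2 stall=0 (-) EX@3 MEM@4 WB@5
I1 mul r1 <- r2,r2: IF@2 ID@3 stall=0 (-) EX@4 MEM@5 WB@6
I2 mul r5 <- r5,r1: IF@3 ID@4 stall=2 (RAW on I1.r1 (WB@6)) EX@7 MEM@8 WB@9
I3 ld r1 <- r1: IF@4 ID@7 stall=0 (-) EX@8 MEM@9 WB@10
I4 add r2 <- r2,r3: IF@7 ID@8 stall=0 (-) EX@9 MEM@10 WB@11
I5 ld r4 <- r3: IF@8 ID@9 stall=0 (-) EX@10 MEM@11 WB@12

Answer: 12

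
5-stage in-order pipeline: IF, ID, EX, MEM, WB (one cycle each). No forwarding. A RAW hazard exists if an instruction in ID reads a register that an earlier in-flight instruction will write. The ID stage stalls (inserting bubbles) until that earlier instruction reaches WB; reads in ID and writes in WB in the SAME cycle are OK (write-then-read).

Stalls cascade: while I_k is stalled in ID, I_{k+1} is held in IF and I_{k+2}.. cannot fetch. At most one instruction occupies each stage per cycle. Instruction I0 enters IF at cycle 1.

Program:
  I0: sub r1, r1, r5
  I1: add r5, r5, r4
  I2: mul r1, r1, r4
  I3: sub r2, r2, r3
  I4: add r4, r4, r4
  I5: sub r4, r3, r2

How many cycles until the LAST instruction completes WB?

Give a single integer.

Answer: 12

Derivation:
I0 sub r1 <- r1,r5: IF@1 ID@2 stall=0 (-) EX@3 MEM@4 WB@5
I1 add r5 <- r5,r4: IF@2 ID@3 stall=0 (-) EX@4 MEM@5 WB@6
I2 mul r1 <- r1,r4: IF@3 ID@4 stall=1 (RAW on I0.r1 (WB@5)) EX@6 MEM@7 WB@8
I3 sub r2 <- r2,r3: IF@4 ID@6 stall=0 (-) EX@7 MEM@8 WB@9
I4 add r4 <- r4,r4: IF@6 ID@7 stall=0 (-) EX@8 MEM@9 WB@10
I5 sub r4 <- r3,r2: IF@7 ID@8 stall=1 (RAW on I3.r2 (WB@9)) EX@10 MEM@11 WB@12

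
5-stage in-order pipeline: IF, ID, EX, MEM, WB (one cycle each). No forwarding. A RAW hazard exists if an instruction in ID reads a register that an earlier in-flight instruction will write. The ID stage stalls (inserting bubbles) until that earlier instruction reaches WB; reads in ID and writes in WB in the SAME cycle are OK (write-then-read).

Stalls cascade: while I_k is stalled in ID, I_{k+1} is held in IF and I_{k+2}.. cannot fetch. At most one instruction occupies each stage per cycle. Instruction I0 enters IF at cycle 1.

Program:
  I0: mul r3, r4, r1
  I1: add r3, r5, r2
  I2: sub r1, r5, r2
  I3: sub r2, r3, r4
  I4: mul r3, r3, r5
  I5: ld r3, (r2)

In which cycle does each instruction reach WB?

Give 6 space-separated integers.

I0 mul r3 <- r4,r1: IF@1 ID@2 stall=0 (-) EX@3 MEM@4 WB@5
I1 add r3 <- r5,r2: IF@2 ID@3 stall=0 (-) EX@4 MEM@5 WB@6
I2 sub r1 <- r5,r2: IF@3 ID@4 stall=0 (-) EX@5 MEM@6 WB@7
I3 sub r2 <- r3,r4: IF@4 ID@5 stall=1 (RAW on I1.r3 (WB@6)) EX@7 MEM@8 WB@9
I4 mul r3 <- r3,r5: IF@5 ID@7 stall=0 (-) EX@8 MEM@9 WB@10
I5 ld r3 <- r2: IF@7 ID@8 stall=1 (RAW on I3.r2 (WB@9)) EX@10 MEM@11 WB@12

Answer: 5 6 7 9 10 12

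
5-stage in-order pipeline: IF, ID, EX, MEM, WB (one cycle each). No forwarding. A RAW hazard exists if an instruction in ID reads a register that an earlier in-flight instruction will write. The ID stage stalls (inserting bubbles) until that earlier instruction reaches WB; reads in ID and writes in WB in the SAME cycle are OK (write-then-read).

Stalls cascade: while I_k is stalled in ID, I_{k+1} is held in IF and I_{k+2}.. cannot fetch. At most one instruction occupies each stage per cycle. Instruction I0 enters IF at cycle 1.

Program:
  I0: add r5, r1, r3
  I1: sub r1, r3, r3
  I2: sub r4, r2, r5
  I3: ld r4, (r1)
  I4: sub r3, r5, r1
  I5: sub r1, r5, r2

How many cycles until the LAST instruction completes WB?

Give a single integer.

Answer: 11

Derivation:
I0 add r5 <- r1,r3: IF@1 ID@2 stall=0 (-) EX@3 MEM@4 WB@5
I1 sub r1 <- r3,r3: IF@2 ID@3 stall=0 (-) EX@4 MEM@5 WB@6
I2 sub r4 <- r2,r5: IF@3 ID@4 stall=1 (RAW on I0.r5 (WB@5)) EX@6 MEM@7 WB@8
I3 ld r4 <- r1: IF@4 ID@6 stall=0 (-) EX@7 MEM@8 WB@9
I4 sub r3 <- r5,r1: IF@6 ID@7 stall=0 (-) EX@8 MEM@9 WB@10
I5 sub r1 <- r5,r2: IF@7 ID@8 stall=0 (-) EX@9 MEM@10 WB@11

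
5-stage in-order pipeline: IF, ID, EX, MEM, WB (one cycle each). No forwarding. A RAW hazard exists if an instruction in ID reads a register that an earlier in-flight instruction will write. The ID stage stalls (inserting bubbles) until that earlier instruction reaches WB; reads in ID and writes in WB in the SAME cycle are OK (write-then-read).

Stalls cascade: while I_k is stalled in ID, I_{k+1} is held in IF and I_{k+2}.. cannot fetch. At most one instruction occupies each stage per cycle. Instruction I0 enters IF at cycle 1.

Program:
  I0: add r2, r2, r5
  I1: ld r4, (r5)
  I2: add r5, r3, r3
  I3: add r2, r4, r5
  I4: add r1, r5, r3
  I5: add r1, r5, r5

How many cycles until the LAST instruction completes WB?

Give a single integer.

I0 add r2 <- r2,r5: IF@1 ID@2 stall=0 (-) EX@3 MEM@4 WB@5
I1 ld r4 <- r5: IF@2 ID@3 stall=0 (-) EX@4 MEM@5 WB@6
I2 add r5 <- r3,r3: IF@3 ID@4 stall=0 (-) EX@5 MEM@6 WB@7
I3 add r2 <- r4,r5: IF@4 ID@5 stall=2 (RAW on I2.r5 (WB@7)) EX@8 MEM@9 WB@10
I4 add r1 <- r5,r3: IF@5 ID@8 stall=0 (-) EX@9 MEM@10 WB@11
I5 add r1 <- r5,r5: IF@8 ID@9 stall=0 (-) EX@10 MEM@11 WB@12

Answer: 12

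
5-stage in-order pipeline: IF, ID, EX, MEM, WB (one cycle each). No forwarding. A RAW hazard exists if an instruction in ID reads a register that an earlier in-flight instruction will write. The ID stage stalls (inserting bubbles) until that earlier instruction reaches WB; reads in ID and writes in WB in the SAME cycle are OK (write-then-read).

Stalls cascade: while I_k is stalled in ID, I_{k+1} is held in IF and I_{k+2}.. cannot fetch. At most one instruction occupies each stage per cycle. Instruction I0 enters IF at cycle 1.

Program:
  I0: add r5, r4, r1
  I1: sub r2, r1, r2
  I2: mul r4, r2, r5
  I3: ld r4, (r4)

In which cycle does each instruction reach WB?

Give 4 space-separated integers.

I0 add r5 <- r4,r1: IF@1 ID@2 stall=0 (-) EX@3 MEM@4 WB@5
I1 sub r2 <- r1,r2: IF@2 ID@3 stall=0 (-) EX@4 MEM@5 WB@6
I2 mul r4 <- r2,r5: IF@3 ID@4 stall=2 (RAW on I1.r2 (WB@6)) EX@7 MEM@8 WB@9
I3 ld r4 <- r4: IF@4 ID@7 stall=2 (RAW on I2.r4 (WB@9)) EX@10 MEM@11 WB@12

Answer: 5 6 9 12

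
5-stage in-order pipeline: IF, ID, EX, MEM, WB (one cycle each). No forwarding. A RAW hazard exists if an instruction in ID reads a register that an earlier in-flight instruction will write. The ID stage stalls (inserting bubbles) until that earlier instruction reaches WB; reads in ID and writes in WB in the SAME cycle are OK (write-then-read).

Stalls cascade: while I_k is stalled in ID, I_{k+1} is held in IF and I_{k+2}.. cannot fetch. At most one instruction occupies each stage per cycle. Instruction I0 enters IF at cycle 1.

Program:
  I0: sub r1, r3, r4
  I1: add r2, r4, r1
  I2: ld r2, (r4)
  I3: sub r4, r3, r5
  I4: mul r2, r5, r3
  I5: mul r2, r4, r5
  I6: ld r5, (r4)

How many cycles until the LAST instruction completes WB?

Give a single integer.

I0 sub r1 <- r3,r4: IF@1 ID@2 stall=0 (-) EX@3 MEM@4 WB@5
I1 add r2 <- r4,r1: IF@2 ID@3 stall=2 (RAW on I0.r1 (WB@5)) EX@6 MEM@7 WB@8
I2 ld r2 <- r4: IF@3 ID@6 stall=0 (-) EX@7 MEM@8 WB@9
I3 sub r4 <- r3,r5: IF@6 ID@7 stall=0 (-) EX@8 MEM@9 WB@10
I4 mul r2 <- r5,r3: IF@7 ID@8 stall=0 (-) EX@9 MEM@10 WB@11
I5 mul r2 <- r4,r5: IF@8 ID@9 stall=1 (RAW on I3.r4 (WB@10)) EX@11 MEM@12 WB@13
I6 ld r5 <- r4: IF@9 ID@11 stall=0 (-) EX@12 MEM@13 WB@14

Answer: 14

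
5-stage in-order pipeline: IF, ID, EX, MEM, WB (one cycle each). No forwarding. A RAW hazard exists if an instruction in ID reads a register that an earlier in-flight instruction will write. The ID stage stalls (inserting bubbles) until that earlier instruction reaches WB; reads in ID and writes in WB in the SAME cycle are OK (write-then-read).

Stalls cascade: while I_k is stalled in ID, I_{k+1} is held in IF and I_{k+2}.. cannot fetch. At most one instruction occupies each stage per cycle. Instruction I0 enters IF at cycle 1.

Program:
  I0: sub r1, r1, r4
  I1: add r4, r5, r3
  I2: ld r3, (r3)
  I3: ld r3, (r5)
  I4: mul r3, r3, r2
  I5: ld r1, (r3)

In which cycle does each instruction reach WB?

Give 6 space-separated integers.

I0 sub r1 <- r1,r4: IF@1 ID@2 stall=0 (-) EX@3 MEM@4 WB@5
I1 add r4 <- r5,r3: IF@2 ID@3 stall=0 (-) EX@4 MEM@5 WB@6
I2 ld r3 <- r3: IF@3 ID@4 stall=0 (-) EX@5 MEM@6 WB@7
I3 ld r3 <- r5: IF@4 ID@5 stall=0 (-) EX@6 MEM@7 WB@8
I4 mul r3 <- r3,r2: IF@5 ID@6 stall=2 (RAW on I3.r3 (WB@8)) EX@9 MEM@10 WB@11
I5 ld r1 <- r3: IF@6 ID@9 stall=2 (RAW on I4.r3 (WB@11)) EX@12 MEM@13 WB@14

Answer: 5 6 7 8 11 14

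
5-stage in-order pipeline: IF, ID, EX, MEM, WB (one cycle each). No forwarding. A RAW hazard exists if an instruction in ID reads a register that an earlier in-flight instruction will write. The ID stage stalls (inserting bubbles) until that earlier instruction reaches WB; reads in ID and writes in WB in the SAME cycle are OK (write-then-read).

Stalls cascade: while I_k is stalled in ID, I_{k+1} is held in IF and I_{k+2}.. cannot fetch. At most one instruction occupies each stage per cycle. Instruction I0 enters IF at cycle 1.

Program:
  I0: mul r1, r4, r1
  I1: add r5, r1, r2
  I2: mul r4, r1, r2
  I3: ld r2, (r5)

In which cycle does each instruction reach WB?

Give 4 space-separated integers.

I0 mul r1 <- r4,r1: IF@1 ID@2 stall=0 (-) EX@3 MEM@4 WB@5
I1 add r5 <- r1,r2: IF@2 ID@3 stall=2 (RAW on I0.r1 (WB@5)) EX@6 MEM@7 WB@8
I2 mul r4 <- r1,r2: IF@3 ID@6 stall=0 (-) EX@7 MEM@8 WB@9
I3 ld r2 <- r5: IF@6 ID@7 stall=1 (RAW on I1.r5 (WB@8)) EX@9 MEM@10 WB@11

Answer: 5 8 9 11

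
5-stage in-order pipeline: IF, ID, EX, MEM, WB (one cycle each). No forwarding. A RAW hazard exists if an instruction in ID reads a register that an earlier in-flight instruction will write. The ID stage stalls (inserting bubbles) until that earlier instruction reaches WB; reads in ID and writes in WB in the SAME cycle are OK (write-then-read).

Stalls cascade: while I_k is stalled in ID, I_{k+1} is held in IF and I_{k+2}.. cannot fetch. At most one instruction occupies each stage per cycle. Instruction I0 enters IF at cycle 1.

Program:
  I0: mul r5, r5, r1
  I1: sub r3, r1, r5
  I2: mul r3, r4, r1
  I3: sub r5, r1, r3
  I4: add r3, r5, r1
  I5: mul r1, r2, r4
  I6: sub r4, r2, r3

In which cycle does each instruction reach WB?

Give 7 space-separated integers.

Answer: 5 8 9 12 15 16 18

Derivation:
I0 mul r5 <- r5,r1: IF@1 ID@2 stall=0 (-) EX@3 MEM@4 WB@5
I1 sub r3 <- r1,r5: IF@2 ID@3 stall=2 (RAW on I0.r5 (WB@5)) EX@6 MEM@7 WB@8
I2 mul r3 <- r4,r1: IF@3 ID@6 stall=0 (-) EX@7 MEM@8 WB@9
I3 sub r5 <- r1,r3: IF@6 ID@7 stall=2 (RAW on I2.r3 (WB@9)) EX@10 MEM@11 WB@12
I4 add r3 <- r5,r1: IF@7 ID@10 stall=2 (RAW on I3.r5 (WB@12)) EX@13 MEM@14 WB@15
I5 mul r1 <- r2,r4: IF@10 ID@13 stall=0 (-) EX@14 MEM@15 WB@16
I6 sub r4 <- r2,r3: IF@13 ID@14 stall=1 (RAW on I4.r3 (WB@15)) EX@16 MEM@17 WB@18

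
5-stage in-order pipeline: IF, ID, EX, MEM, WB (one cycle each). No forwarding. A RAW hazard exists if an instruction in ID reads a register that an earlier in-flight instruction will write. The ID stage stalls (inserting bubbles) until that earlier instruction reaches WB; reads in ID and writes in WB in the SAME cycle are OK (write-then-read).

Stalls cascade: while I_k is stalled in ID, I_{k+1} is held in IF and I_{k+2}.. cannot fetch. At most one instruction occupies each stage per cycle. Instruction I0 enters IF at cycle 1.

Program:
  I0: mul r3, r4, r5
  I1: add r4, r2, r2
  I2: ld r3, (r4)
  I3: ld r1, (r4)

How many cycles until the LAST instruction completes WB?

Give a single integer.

Answer: 10

Derivation:
I0 mul r3 <- r4,r5: IF@1 ID@2 stall=0 (-) EX@3 MEM@4 WB@5
I1 add r4 <- r2,r2: IF@2 ID@3 stall=0 (-) EX@4 MEM@5 WB@6
I2 ld r3 <- r4: IF@3 ID@4 stall=2 (RAW on I1.r4 (WB@6)) EX@7 MEM@8 WB@9
I3 ld r1 <- r4: IF@4 ID@7 stall=0 (-) EX@8 MEM@9 WB@10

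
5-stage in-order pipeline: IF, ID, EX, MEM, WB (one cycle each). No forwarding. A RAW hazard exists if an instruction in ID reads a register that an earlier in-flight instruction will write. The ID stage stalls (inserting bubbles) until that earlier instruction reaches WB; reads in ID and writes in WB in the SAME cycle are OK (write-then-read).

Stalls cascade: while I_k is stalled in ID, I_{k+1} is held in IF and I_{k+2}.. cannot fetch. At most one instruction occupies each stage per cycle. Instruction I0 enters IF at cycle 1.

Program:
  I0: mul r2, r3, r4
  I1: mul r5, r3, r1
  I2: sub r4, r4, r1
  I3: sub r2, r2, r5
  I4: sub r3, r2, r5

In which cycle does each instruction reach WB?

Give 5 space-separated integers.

Answer: 5 6 7 9 12

Derivation:
I0 mul r2 <- r3,r4: IF@1 ID@2 stall=0 (-) EX@3 MEM@4 WB@5
I1 mul r5 <- r3,r1: IF@2 ID@3 stall=0 (-) EX@4 MEM@5 WB@6
I2 sub r4 <- r4,r1: IF@3 ID@4 stall=0 (-) EX@5 MEM@6 WB@7
I3 sub r2 <- r2,r5: IF@4 ID@5 stall=1 (RAW on I1.r5 (WB@6)) EX@7 MEM@8 WB@9
I4 sub r3 <- r2,r5: IF@5 ID@7 stall=2 (RAW on I3.r2 (WB@9)) EX@10 MEM@11 WB@12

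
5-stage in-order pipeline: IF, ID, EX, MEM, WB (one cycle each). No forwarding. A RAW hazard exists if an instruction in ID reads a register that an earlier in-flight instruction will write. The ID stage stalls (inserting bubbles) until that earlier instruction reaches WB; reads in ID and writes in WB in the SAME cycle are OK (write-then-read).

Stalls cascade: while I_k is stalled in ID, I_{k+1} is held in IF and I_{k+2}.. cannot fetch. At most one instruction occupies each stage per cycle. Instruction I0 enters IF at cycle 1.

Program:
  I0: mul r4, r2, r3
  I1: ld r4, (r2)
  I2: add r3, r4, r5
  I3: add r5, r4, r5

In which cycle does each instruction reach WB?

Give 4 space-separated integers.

I0 mul r4 <- r2,r3: IF@1 ID@2 stall=0 (-) EX@3 MEM@4 WB@5
I1 ld r4 <- r2: IF@2 ID@3 stall=0 (-) EX@4 MEM@5 WB@6
I2 add r3 <- r4,r5: IF@3 ID@4 stall=2 (RAW on I1.r4 (WB@6)) EX@7 MEM@8 WB@9
I3 add r5 <- r4,r5: IF@4 ID@7 stall=0 (-) EX@8 MEM@9 WB@10

Answer: 5 6 9 10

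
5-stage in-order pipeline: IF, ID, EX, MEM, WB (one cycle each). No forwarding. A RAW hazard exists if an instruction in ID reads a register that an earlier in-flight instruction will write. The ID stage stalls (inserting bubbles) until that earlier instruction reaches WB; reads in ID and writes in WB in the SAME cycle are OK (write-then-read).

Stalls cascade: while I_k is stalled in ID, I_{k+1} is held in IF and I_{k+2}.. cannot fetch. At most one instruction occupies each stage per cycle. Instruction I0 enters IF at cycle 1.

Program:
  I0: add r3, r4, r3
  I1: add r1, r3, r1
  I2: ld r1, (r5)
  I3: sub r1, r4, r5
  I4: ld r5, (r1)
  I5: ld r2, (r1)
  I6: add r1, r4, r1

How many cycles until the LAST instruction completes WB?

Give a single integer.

I0 add r3 <- r4,r3: IF@1 ID@2 stall=0 (-) EX@3 MEM@4 WB@5
I1 add r1 <- r3,r1: IF@2 ID@3 stall=2 (RAW on I0.r3 (WB@5)) EX@6 MEM@7 WB@8
I2 ld r1 <- r5: IF@3 ID@6 stall=0 (-) EX@7 MEM@8 WB@9
I3 sub r1 <- r4,r5: IF@6 ID@7 stall=0 (-) EX@8 MEM@9 WB@10
I4 ld r5 <- r1: IF@7 ID@8 stall=2 (RAW on I3.r1 (WB@10)) EX@11 MEM@12 WB@13
I5 ld r2 <- r1: IF@8 ID@11 stall=0 (-) EX@12 MEM@13 WB@14
I6 add r1 <- r4,r1: IF@11 ID@12 stall=0 (-) EX@13 MEM@14 WB@15

Answer: 15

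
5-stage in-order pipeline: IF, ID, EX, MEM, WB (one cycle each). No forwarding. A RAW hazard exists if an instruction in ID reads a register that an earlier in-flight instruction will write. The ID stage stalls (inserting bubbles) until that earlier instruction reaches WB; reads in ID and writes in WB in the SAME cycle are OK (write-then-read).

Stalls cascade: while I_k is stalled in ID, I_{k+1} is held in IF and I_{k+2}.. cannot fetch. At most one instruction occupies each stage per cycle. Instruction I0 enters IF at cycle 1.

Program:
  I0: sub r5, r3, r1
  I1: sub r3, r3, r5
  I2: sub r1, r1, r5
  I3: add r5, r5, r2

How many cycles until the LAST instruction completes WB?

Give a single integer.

I0 sub r5 <- r3,r1: IF@1 ID@2 stall=0 (-) EX@3 MEM@4 WB@5
I1 sub r3 <- r3,r5: IF@2 ID@3 stall=2 (RAW on I0.r5 (WB@5)) EX@6 MEM@7 WB@8
I2 sub r1 <- r1,r5: IF@3 ID@6 stall=0 (-) EX@7 MEM@8 WB@9
I3 add r5 <- r5,r2: IF@6 ID@7 stall=0 (-) EX@8 MEM@9 WB@10

Answer: 10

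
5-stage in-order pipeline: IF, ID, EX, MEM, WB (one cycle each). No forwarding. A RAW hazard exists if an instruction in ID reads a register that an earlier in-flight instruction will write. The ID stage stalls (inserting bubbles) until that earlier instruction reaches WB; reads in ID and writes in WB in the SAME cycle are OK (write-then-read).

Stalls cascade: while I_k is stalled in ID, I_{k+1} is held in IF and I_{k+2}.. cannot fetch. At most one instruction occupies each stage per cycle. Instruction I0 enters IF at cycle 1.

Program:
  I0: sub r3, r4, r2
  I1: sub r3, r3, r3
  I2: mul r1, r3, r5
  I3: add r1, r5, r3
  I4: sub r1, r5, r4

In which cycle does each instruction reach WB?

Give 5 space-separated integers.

Answer: 5 8 11 12 13

Derivation:
I0 sub r3 <- r4,r2: IF@1 ID@2 stall=0 (-) EX@3 MEM@4 WB@5
I1 sub r3 <- r3,r3: IF@2 ID@3 stall=2 (RAW on I0.r3 (WB@5)) EX@6 MEM@7 WB@8
I2 mul r1 <- r3,r5: IF@3 ID@6 stall=2 (RAW on I1.r3 (WB@8)) EX@9 MEM@10 WB@11
I3 add r1 <- r5,r3: IF@6 ID@9 stall=0 (-) EX@10 MEM@11 WB@12
I4 sub r1 <- r5,r4: IF@9 ID@10 stall=0 (-) EX@11 MEM@12 WB@13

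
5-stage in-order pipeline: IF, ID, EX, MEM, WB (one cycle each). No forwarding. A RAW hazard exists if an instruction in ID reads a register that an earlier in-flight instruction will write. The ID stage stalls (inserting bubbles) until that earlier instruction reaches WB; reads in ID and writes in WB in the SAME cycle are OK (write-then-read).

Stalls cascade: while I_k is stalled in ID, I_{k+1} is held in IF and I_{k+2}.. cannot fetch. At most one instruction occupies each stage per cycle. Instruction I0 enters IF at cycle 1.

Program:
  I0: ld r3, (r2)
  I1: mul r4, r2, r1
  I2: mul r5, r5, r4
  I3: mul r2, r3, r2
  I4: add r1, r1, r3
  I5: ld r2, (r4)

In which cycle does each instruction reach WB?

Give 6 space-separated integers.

I0 ld r3 <- r2: IF@1 ID@2 stall=0 (-) EX@3 MEM@4 WB@5
I1 mul r4 <- r2,r1: IF@2 ID@3 stall=0 (-) EX@4 MEM@5 WB@6
I2 mul r5 <- r5,r4: IF@3 ID@4 stall=2 (RAW on I1.r4 (WB@6)) EX@7 MEM@8 WB@9
I3 mul r2 <- r3,r2: IF@4 ID@7 stall=0 (-) EX@8 MEM@9 WB@10
I4 add r1 <- r1,r3: IF@7 ID@8 stall=0 (-) EX@9 MEM@10 WB@11
I5 ld r2 <- r4: IF@8 ID@9 stall=0 (-) EX@10 MEM@11 WB@12

Answer: 5 6 9 10 11 12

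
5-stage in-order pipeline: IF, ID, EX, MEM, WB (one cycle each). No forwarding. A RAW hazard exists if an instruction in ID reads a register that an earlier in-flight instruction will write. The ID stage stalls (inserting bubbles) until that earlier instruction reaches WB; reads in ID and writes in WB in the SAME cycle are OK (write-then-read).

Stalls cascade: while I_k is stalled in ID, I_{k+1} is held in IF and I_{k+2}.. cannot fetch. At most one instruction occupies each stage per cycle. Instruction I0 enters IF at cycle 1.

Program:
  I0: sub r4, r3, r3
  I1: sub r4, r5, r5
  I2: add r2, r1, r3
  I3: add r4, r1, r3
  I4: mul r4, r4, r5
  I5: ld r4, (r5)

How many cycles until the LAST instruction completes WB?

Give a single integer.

I0 sub r4 <- r3,r3: IF@1 ID@2 stall=0 (-) EX@3 MEM@4 WB@5
I1 sub r4 <- r5,r5: IF@2 ID@3 stall=0 (-) EX@4 MEM@5 WB@6
I2 add r2 <- r1,r3: IF@3 ID@4 stall=0 (-) EX@5 MEM@6 WB@7
I3 add r4 <- r1,r3: IF@4 ID@5 stall=0 (-) EX@6 MEM@7 WB@8
I4 mul r4 <- r4,r5: IF@5 ID@6 stall=2 (RAW on I3.r4 (WB@8)) EX@9 MEM@10 WB@11
I5 ld r4 <- r5: IF@6 ID@9 stall=0 (-) EX@10 MEM@11 WB@12

Answer: 12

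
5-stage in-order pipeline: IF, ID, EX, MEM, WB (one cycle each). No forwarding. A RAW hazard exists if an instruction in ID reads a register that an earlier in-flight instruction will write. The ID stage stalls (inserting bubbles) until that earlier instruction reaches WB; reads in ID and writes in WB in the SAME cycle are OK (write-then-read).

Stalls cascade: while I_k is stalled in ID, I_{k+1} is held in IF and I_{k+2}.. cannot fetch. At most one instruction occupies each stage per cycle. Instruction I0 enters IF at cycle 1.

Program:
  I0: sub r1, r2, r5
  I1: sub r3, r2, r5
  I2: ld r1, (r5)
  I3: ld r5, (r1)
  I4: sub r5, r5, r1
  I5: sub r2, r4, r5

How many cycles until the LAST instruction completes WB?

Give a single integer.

I0 sub r1 <- r2,r5: IF@1 ID@2 stall=0 (-) EX@3 MEM@4 WB@5
I1 sub r3 <- r2,r5: IF@2 ID@3 stall=0 (-) EX@4 MEM@5 WB@6
I2 ld r1 <- r5: IF@3 ID@4 stall=0 (-) EX@5 MEM@6 WB@7
I3 ld r5 <- r1: IF@4 ID@5 stall=2 (RAW on I2.r1 (WB@7)) EX@8 MEM@9 WB@10
I4 sub r5 <- r5,r1: IF@5 ID@8 stall=2 (RAW on I3.r5 (WB@10)) EX@11 MEM@12 WB@13
I5 sub r2 <- r4,r5: IF@8 ID@11 stall=2 (RAW on I4.r5 (WB@13)) EX@14 MEM@15 WB@16

Answer: 16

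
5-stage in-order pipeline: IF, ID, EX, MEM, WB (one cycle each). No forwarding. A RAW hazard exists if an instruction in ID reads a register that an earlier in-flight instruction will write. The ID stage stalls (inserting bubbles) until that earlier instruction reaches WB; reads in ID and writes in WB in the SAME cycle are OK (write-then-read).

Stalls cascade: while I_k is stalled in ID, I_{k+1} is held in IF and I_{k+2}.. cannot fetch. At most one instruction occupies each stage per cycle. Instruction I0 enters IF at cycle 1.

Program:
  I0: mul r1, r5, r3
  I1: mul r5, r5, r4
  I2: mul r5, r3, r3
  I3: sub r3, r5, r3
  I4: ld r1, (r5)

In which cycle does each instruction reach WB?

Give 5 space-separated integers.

I0 mul r1 <- r5,r3: IF@1 ID@2 stall=0 (-) EX@3 MEM@4 WB@5
I1 mul r5 <- r5,r4: IF@2 ID@3 stall=0 (-) EX@4 MEM@5 WB@6
I2 mul r5 <- r3,r3: IF@3 ID@4 stall=0 (-) EX@5 MEM@6 WB@7
I3 sub r3 <- r5,r3: IF@4 ID@5 stall=2 (RAW on I2.r5 (WB@7)) EX@8 MEM@9 WB@10
I4 ld r1 <- r5: IF@5 ID@8 stall=0 (-) EX@9 MEM@10 WB@11

Answer: 5 6 7 10 11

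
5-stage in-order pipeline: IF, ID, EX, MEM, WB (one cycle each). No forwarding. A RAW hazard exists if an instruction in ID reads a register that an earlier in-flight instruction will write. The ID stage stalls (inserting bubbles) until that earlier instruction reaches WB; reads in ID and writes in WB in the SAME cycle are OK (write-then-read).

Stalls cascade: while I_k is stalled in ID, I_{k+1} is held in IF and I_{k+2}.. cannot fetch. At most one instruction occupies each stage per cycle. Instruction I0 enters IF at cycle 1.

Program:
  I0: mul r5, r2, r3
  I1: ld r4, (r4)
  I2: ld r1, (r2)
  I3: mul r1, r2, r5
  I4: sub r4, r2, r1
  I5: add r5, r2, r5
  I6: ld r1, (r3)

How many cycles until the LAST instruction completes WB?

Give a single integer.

I0 mul r5 <- r2,r3: IF@1 ID@2 stall=0 (-) EX@3 MEM@4 WB@5
I1 ld r4 <- r4: IF@2 ID@3 stall=0 (-) EX@4 MEM@5 WB@6
I2 ld r1 <- r2: IF@3 ID@4 stall=0 (-) EX@5 MEM@6 WB@7
I3 mul r1 <- r2,r5: IF@4 ID@5 stall=0 (-) EX@6 MEM@7 WB@8
I4 sub r4 <- r2,r1: IF@5 ID@6 stall=2 (RAW on I3.r1 (WB@8)) EX@9 MEM@10 WB@11
I5 add r5 <- r2,r5: IF@6 ID@9 stall=0 (-) EX@10 MEM@11 WB@12
I6 ld r1 <- r3: IF@9 ID@10 stall=0 (-) EX@11 MEM@12 WB@13

Answer: 13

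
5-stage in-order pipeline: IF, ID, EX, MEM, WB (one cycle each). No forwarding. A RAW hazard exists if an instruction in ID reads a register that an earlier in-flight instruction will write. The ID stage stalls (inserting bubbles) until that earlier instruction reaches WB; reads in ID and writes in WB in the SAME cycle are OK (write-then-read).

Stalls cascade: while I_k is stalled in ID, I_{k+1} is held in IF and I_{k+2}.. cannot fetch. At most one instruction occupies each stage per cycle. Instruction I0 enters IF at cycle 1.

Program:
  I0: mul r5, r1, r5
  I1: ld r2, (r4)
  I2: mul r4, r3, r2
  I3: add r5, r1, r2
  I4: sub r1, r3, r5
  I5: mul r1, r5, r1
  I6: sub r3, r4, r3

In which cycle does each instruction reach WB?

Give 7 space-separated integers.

Answer: 5 6 9 10 13 16 17

Derivation:
I0 mul r5 <- r1,r5: IF@1 ID@2 stall=0 (-) EX@3 MEM@4 WB@5
I1 ld r2 <- r4: IF@2 ID@3 stall=0 (-) EX@4 MEM@5 WB@6
I2 mul r4 <- r3,r2: IF@3 ID@4 stall=2 (RAW on I1.r2 (WB@6)) EX@7 MEM@8 WB@9
I3 add r5 <- r1,r2: IF@4 ID@7 stall=0 (-) EX@8 MEM@9 WB@10
I4 sub r1 <- r3,r5: IF@7 ID@8 stall=2 (RAW on I3.r5 (WB@10)) EX@11 MEM@12 WB@13
I5 mul r1 <- r5,r1: IF@8 ID@11 stall=2 (RAW on I4.r1 (WB@13)) EX@14 MEM@15 WB@16
I6 sub r3 <- r4,r3: IF@11 ID@14 stall=0 (-) EX@15 MEM@16 WB@17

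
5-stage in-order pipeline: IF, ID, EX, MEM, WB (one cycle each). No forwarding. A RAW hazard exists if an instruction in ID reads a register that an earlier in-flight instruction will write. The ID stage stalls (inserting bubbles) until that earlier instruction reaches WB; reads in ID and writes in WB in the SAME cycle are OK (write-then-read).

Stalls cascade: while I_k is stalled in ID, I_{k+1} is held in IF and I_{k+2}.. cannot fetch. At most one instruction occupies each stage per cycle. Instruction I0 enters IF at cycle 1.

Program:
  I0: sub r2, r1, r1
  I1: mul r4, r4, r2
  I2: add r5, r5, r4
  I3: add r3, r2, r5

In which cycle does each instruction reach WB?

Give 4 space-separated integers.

I0 sub r2 <- r1,r1: IF@1 ID@2 stall=0 (-) EX@3 MEM@4 WB@5
I1 mul r4 <- r4,r2: IF@2 ID@3 stall=2 (RAW on I0.r2 (WB@5)) EX@6 MEM@7 WB@8
I2 add r5 <- r5,r4: IF@3 ID@6 stall=2 (RAW on I1.r4 (WB@8)) EX@9 MEM@10 WB@11
I3 add r3 <- r2,r5: IF@6 ID@9 stall=2 (RAW on I2.r5 (WB@11)) EX@12 MEM@13 WB@14

Answer: 5 8 11 14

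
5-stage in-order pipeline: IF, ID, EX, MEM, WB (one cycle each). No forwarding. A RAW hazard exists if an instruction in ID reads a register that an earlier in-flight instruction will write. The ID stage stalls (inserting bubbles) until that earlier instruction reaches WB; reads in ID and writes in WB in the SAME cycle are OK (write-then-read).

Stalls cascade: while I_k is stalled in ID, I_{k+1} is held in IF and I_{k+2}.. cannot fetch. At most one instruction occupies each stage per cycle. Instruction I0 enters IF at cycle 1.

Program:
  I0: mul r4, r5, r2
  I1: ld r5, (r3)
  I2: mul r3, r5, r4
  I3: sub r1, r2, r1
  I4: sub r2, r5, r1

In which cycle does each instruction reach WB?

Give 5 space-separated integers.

Answer: 5 6 9 10 13

Derivation:
I0 mul r4 <- r5,r2: IF@1 ID@2 stall=0 (-) EX@3 MEM@4 WB@5
I1 ld r5 <- r3: IF@2 ID@3 stall=0 (-) EX@4 MEM@5 WB@6
I2 mul r3 <- r5,r4: IF@3 ID@4 stall=2 (RAW on I1.r5 (WB@6)) EX@7 MEM@8 WB@9
I3 sub r1 <- r2,r1: IF@4 ID@7 stall=0 (-) EX@8 MEM@9 WB@10
I4 sub r2 <- r5,r1: IF@7 ID@8 stall=2 (RAW on I3.r1 (WB@10)) EX@11 MEM@12 WB@13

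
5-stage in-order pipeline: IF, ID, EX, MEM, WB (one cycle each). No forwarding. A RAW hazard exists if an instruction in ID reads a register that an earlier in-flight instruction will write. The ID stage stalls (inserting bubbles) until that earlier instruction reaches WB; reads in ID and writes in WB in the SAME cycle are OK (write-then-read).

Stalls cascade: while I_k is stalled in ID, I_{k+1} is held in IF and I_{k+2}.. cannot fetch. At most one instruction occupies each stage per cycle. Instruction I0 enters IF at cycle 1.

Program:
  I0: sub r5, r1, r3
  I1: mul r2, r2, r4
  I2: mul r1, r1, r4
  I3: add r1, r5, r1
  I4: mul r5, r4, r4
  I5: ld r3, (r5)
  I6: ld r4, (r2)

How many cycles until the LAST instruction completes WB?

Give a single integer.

I0 sub r5 <- r1,r3: IF@1 ID@2 stall=0 (-) EX@3 MEM@4 WB@5
I1 mul r2 <- r2,r4: IF@2 ID@3 stall=0 (-) EX@4 MEM@5 WB@6
I2 mul r1 <- r1,r4: IF@3 ID@4 stall=0 (-) EX@5 MEM@6 WB@7
I3 add r1 <- r5,r1: IF@4 ID@5 stall=2 (RAW on I2.r1 (WB@7)) EX@8 MEM@9 WB@10
I4 mul r5 <- r4,r4: IF@5 ID@8 stall=0 (-) EX@9 MEM@10 WB@11
I5 ld r3 <- r5: IF@8 ID@9 stall=2 (RAW on I4.r5 (WB@11)) EX@12 MEM@13 WB@14
I6 ld r4 <- r2: IF@9 ID@12 stall=0 (-) EX@13 MEM@14 WB@15

Answer: 15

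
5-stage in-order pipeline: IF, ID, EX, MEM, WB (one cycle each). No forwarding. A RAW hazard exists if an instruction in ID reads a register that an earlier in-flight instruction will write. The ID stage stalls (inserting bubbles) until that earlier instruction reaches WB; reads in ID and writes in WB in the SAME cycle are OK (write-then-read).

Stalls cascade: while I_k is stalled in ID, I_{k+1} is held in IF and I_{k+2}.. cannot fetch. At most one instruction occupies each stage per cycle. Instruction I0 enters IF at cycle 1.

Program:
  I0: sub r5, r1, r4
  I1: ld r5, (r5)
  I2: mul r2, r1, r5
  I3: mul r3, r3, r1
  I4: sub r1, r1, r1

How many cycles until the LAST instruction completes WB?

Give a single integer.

Answer: 13

Derivation:
I0 sub r5 <- r1,r4: IF@1 ID@2 stall=0 (-) EX@3 MEM@4 WB@5
I1 ld r5 <- r5: IF@2 ID@3 stall=2 (RAW on I0.r5 (WB@5)) EX@6 MEM@7 WB@8
I2 mul r2 <- r1,r5: IF@3 ID@6 stall=2 (RAW on I1.r5 (WB@8)) EX@9 MEM@10 WB@11
I3 mul r3 <- r3,r1: IF@6 ID@9 stall=0 (-) EX@10 MEM@11 WB@12
I4 sub r1 <- r1,r1: IF@9 ID@10 stall=0 (-) EX@11 MEM@12 WB@13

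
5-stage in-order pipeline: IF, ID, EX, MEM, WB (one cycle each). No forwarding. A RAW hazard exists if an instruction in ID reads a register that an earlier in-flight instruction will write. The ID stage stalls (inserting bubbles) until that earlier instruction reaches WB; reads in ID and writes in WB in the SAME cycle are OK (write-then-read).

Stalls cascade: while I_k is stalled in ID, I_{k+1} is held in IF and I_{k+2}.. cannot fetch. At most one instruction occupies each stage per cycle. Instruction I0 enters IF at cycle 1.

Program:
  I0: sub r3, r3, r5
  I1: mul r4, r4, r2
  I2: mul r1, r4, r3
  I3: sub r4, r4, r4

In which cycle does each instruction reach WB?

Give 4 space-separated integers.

I0 sub r3 <- r3,r5: IF@1 ID@2 stall=0 (-) EX@3 MEM@4 WB@5
I1 mul r4 <- r4,r2: IF@2 ID@3 stall=0 (-) EX@4 MEM@5 WB@6
I2 mul r1 <- r4,r3: IF@3 ID@4 stall=2 (RAW on I1.r4 (WB@6)) EX@7 MEM@8 WB@9
I3 sub r4 <- r4,r4: IF@4 ID@7 stall=0 (-) EX@8 MEM@9 WB@10

Answer: 5 6 9 10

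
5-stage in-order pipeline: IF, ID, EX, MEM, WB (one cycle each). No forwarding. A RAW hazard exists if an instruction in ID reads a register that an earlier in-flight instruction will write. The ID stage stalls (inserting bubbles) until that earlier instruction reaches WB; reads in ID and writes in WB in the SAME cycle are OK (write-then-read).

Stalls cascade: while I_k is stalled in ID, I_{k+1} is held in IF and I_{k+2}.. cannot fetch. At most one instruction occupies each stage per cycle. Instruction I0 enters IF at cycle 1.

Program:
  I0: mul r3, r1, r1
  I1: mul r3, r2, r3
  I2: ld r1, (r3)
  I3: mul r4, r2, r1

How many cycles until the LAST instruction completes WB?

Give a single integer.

Answer: 14

Derivation:
I0 mul r3 <- r1,r1: IF@1 ID@2 stall=0 (-) EX@3 MEM@4 WB@5
I1 mul r3 <- r2,r3: IF@2 ID@3 stall=2 (RAW on I0.r3 (WB@5)) EX@6 MEM@7 WB@8
I2 ld r1 <- r3: IF@3 ID@6 stall=2 (RAW on I1.r3 (WB@8)) EX@9 MEM@10 WB@11
I3 mul r4 <- r2,r1: IF@6 ID@9 stall=2 (RAW on I2.r1 (WB@11)) EX@12 MEM@13 WB@14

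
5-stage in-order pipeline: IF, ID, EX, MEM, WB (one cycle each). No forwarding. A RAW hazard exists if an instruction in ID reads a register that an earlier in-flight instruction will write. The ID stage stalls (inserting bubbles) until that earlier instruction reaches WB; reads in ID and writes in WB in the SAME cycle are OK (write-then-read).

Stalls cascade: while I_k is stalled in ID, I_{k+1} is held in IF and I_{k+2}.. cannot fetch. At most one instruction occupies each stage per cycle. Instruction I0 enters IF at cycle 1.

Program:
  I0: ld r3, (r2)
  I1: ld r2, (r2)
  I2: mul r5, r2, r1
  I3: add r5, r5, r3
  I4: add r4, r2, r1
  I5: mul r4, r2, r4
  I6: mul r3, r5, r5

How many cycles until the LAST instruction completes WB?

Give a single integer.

Answer: 17

Derivation:
I0 ld r3 <- r2: IF@1 ID@2 stall=0 (-) EX@3 MEM@4 WB@5
I1 ld r2 <- r2: IF@2 ID@3 stall=0 (-) EX@4 MEM@5 WB@6
I2 mul r5 <- r2,r1: IF@3 ID@4 stall=2 (RAW on I1.r2 (WB@6)) EX@7 MEM@8 WB@9
I3 add r5 <- r5,r3: IF@4 ID@7 stall=2 (RAW on I2.r5 (WB@9)) EX@10 MEM@11 WB@12
I4 add r4 <- r2,r1: IF@7 ID@10 stall=0 (-) EX@11 MEM@12 WB@13
I5 mul r4 <- r2,r4: IF@10 ID@11 stall=2 (RAW on I4.r4 (WB@13)) EX@14 MEM@15 WB@16
I6 mul r3 <- r5,r5: IF@11 ID@14 stall=0 (-) EX@15 MEM@16 WB@17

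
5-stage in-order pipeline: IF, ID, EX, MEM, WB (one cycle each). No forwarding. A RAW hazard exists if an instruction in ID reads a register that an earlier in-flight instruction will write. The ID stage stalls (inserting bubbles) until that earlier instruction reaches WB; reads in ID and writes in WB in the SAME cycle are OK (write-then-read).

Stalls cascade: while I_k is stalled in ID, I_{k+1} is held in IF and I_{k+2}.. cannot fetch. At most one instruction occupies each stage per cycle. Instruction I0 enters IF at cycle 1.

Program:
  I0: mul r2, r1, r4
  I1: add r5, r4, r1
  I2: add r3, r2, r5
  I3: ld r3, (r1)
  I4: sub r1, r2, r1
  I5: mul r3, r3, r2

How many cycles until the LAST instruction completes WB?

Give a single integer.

I0 mul r2 <- r1,r4: IF@1 ID@2 stall=0 (-) EX@3 MEM@4 WB@5
I1 add r5 <- r4,r1: IF@2 ID@3 stall=0 (-) EX@4 MEM@5 WB@6
I2 add r3 <- r2,r5: IF@3 ID@4 stall=2 (RAW on I1.r5 (WB@6)) EX@7 MEM@8 WB@9
I3 ld r3 <- r1: IF@4 ID@7 stall=0 (-) EX@8 MEM@9 WB@10
I4 sub r1 <- r2,r1: IF@7 ID@8 stall=0 (-) EX@9 MEM@10 WB@11
I5 mul r3 <- r3,r2: IF@8 ID@9 stall=1 (RAW on I3.r3 (WB@10)) EX@11 MEM@12 WB@13

Answer: 13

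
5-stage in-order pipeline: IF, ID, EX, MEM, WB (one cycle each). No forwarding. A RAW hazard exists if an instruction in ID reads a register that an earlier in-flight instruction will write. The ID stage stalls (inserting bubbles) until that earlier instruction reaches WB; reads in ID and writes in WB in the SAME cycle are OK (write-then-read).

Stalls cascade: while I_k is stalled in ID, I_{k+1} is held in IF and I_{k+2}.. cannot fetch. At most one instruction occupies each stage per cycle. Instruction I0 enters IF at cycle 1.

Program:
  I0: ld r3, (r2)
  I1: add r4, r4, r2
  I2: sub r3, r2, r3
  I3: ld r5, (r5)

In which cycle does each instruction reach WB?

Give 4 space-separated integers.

I0 ld r3 <- r2: IF@1 ID@2 stall=0 (-) EX@3 MEM@4 WB@5
I1 add r4 <- r4,r2: IF@2 ID@3 stall=0 (-) EX@4 MEM@5 WB@6
I2 sub r3 <- r2,r3: IF@3 ID@4 stall=1 (RAW on I0.r3 (WB@5)) EX@6 MEM@7 WB@8
I3 ld r5 <- r5: IF@4 ID@6 stall=0 (-) EX@7 MEM@8 WB@9

Answer: 5 6 8 9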